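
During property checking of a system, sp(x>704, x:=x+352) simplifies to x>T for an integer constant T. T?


Formula: sp(P, x:=E) = exists old_x. (x = E[old_x/x]) AND P[old_x/x] (old_x is the value of x before the assignment; eliminate old_x by solving x = E[old_x/x] for old_x)
Step 1: Precondition P: x>704, i.e. old_x > 704
Step 2: Assignment gives x = old_x + 352, so old_x = x - 352
Step 3: Substitute into P: x - 352 > 704
Step 4: Simplify: x > 704+352 = 1056

1056


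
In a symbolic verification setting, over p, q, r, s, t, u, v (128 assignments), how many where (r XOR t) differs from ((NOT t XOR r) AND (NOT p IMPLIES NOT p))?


F1 = (r XOR t)
F2 = ((NOT t XOR r) AND (NOT p IMPLIES NOT p))
Evaluate both on each of 128 rows (bits = p,q,r,s,t,u,v):
  row 0 [0000000]: F1=0 F2=1 (differ) -> 1
  row 1 [0000001]: F1=0 F2=1 (differ) -> 1
  row 2 [0000010]: F1=0 F2=1 (differ) -> 1
  row 3 [0000011]: F1=0 F2=1 (differ) -> 1
  row 4 [0000100]: F1=1 F2=0 (differ) -> 1
  (every remaining row is evaluated the same way; all 128 results are listed next)
Full result column, 8 rows per line (p,q,r,s fixed per line; t,u,v runs 000..111 left to right):
  rows 0-7 [p,q,r,s=0000]: 11111111  (ones: 8)
  rows 8-15 [p,q,r,s=0001]: 11111111  (ones: 8)
  rows 16-23 [p,q,r,s=0010]: 11111111  (ones: 8)
  rows 24-31 [p,q,r,s=0011]: 11111111  (ones: 8)
  rows 32-39 [p,q,r,s=0100]: 11111111  (ones: 8)
  rows 40-47 [p,q,r,s=0101]: 11111111  (ones: 8)
  rows 48-55 [p,q,r,s=0110]: 11111111  (ones: 8)
  rows 56-63 [p,q,r,s=0111]: 11111111  (ones: 8)
  rows 64-71 [p,q,r,s=1000]: 11111111  (ones: 8)
  rows 72-79 [p,q,r,s=1001]: 11111111  (ones: 8)
  rows 80-87 [p,q,r,s=1010]: 11111111  (ones: 8)
  rows 88-95 [p,q,r,s=1011]: 11111111  (ones: 8)
  rows 96-103 [p,q,r,s=1100]: 11111111  (ones: 8)
  rows 104-111 [p,q,r,s=1101]: 11111111  (ones: 8)
  rows 112-119 [p,q,r,s=1110]: 11111111  (ones: 8)
  rows 120-127 [p,q,r,s=1111]: 11111111  (ones: 8)
Disagreements = 8+8+8+8+8+8+8+8+8+8+8+8+8+8+8+8 = 128

128


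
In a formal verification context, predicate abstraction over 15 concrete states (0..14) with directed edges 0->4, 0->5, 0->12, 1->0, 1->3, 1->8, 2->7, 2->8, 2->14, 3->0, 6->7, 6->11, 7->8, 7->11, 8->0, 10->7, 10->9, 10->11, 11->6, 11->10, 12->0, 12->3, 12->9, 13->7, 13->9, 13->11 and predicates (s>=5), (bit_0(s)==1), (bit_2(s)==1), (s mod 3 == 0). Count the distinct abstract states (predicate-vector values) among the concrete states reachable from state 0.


BFS from 0:
Concrete reachable: {0, 3, 4, 5, 9, 12}
Abstract via predicates (s>=5), (bit_0(s)==1), (bit_2(s)==1), (s mod 3 == 0):
  (0,0,0,1) <- {0}
  (0,0,1,0) <- {4}
  (0,1,0,1) <- {3}
  (1,0,1,1) <- {12}
  (1,1,0,1) <- {9}
  (1,1,1,0) <- {5}
Distinct abstract states = 6

6


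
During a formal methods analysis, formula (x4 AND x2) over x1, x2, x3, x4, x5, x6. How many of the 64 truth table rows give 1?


Formula: (x4 AND x2) over 6 vars (64 rows)
Evaluate each row (x1, x2, x3, x4, x5, x6 as bits, MSB first):
  row 0 [000000]: (0 AND 0) -> 0
  row 1 [000001]: (0 AND 0) -> 0
  row 2 [000010]: (0 AND 0) -> 0
  row 3 [000011]: (0 AND 0) -> 0
  row 4 [000100]: (1 AND 0) -> 0
  (every remaining row is evaluated the same way; all 64 results are listed next)
Full result column, 8 rows per line (x1,x2,x3 fixed per line; x4,x5,x6 runs 000..111 left to right):
  rows 0-7 [x1,x2,x3=000]: 00000000  (ones: 0)
  rows 8-15 [x1,x2,x3=001]: 00000000  (ones: 0)
  rows 16-23 [x1,x2,x3=010]: 00001111  (ones: 4)
  rows 24-31 [x1,x2,x3=011]: 00001111  (ones: 4)
  rows 32-39 [x1,x2,x3=100]: 00000000  (ones: 0)
  rows 40-47 [x1,x2,x3=101]: 00000000  (ones: 0)
  rows 48-55 [x1,x2,x3=110]: 00001111  (ones: 4)
  rows 56-63 [x1,x2,x3=111]: 00001111  (ones: 4)
Count of 1-rows = 0+0+4+4+0+0+4+4 = 16

16


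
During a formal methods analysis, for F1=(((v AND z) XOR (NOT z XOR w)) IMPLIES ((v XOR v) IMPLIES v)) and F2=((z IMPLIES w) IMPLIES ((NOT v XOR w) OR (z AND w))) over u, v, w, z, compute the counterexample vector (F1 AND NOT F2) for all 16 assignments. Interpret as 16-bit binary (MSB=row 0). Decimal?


F1 = (((v AND z) XOR (NOT z XOR w)) IMPLIES ((v XOR v) IMPLIES v))
F2 = ((z IMPLIES w) IMPLIES ((NOT v XOR w) OR (z AND w)))
Counterexample to F1=>F2 is where F1=1 and F2=0.
Evaluate each row (bits = u,v,w,z, MSB first):
  row 0 [0000]: F1=1 F2=1 -> F1&~F2 -> 0
  row 1 [0001]: F1=1 F2=1 -> F1&~F2 -> 0
  row 2 [0010]: F1=1 F2=0 -> F1&~F2 -> 1
  row 3 [0011]: F1=1 F2=1 -> F1&~F2 -> 0
  row 4 [0100]: F1=1 F2=0 -> F1&~F2 -> 1
  row 5 [0101]: F1=1 F2=1 -> F1&~F2 -> 0
  row 6 [0110]: F1=1 F2=1 -> F1&~F2 -> 0
  row 7 [0111]: F1=1 F2=1 -> F1&~F2 -> 0
  row 8 [1000]: F1=1 F2=1 -> F1&~F2 -> 0
  row 9 [1001]: F1=1 F2=1 -> F1&~F2 -> 0
  row 10 [1010]: F1=1 F2=0 -> F1&~F2 -> 1
  row 11 [1011]: F1=1 F2=1 -> F1&~F2 -> 0
  row 12 [1100]: F1=1 F2=0 -> F1&~F2 -> 1
  row 13 [1101]: F1=1 F2=1 -> F1&~F2 -> 0
  row 14 [1110]: F1=1 F2=1 -> F1&~F2 -> 0
  row 15 [1111]: F1=1 F2=1 -> F1&~F2 -> 0
Full result column, 4 rows per line (u,v fixed per line; w,z runs 00..11 left to right):
  rows 0-3 [u,v=00]: 0010  = hex 2
  rows 4-7 [u,v=01]: 1000  = hex 8
  rows 8-11 [u,v=10]: 0010  = hex 2
  rows 12-15 [u,v=11]: 1000  = hex 8
Counterexample vector (row 0 .. row 15) = 0010100000101000
Output column grouped in 4s = 0010 1000 0010 1000 = 0x2828
Convert to decimal digit by digit (value = value*16 + digit):
  2 -> 2
  2*16 + 8 = 40
  40*16 + 2 = 642
  642*16 + 8 = 10280
Decimal = 10280

10280


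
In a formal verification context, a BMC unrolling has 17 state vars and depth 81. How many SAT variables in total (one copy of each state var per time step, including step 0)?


BMC unrolls to depth k, creating one copy of each state var for steps 0..k.
Step count = 81 + 1 = 82 (steps 0 through 81)
Vars per step = 17
Total = 17 * 82 = 1394

1394


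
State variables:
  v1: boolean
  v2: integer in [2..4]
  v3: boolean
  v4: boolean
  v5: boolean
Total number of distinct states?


State space = product of domain sizes of all variables.
Domain sizes:
  v1 (boolean): 2
  v2 (integer in [2..4]): 3
  v3 (boolean): 2
  v4 (boolean): 2
  v5 (boolean): 2
Product = 2 * 3 * 2 * 2 * 2 = 48

48


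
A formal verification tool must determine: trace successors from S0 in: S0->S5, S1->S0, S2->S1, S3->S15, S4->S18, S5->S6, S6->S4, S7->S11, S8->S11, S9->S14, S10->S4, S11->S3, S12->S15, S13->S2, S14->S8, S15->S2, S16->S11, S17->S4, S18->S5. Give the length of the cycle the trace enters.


Trace from S0 until a state repeats:
  S0 -> S5 -> S6 -> S4 -> S18 -> S5
S5 first seen at step 1, revisited at step 5.
Cycle length = 5 - 1 = 4

4


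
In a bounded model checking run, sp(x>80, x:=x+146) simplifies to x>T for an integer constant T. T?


Formula: sp(P, x:=E) = exists old_x. (x = E[old_x/x]) AND P[old_x/x] (old_x is the value of x before the assignment; eliminate old_x by solving x = E[old_x/x] for old_x)
Step 1: Precondition P: x>80, i.e. old_x > 80
Step 2: Assignment gives x = old_x + 146, so old_x = x - 146
Step 3: Substitute into P: x - 146 > 80
Step 4: Simplify: x > 80+146 = 226

226


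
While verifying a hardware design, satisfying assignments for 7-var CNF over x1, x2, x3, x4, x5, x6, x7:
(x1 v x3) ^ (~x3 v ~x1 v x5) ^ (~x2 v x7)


CNF with 3 clauses over 7 vars (128 assignments).
An assignment satisfies CNF iff every clause has >=1 true literal.
Check each row (bits = x1,x2,x3,x4,x5,x6,x7; clause T/F shown):
  row 0 [0000000]: clauses=FTT -> 0
  row 1 [0000001]: clauses=FTT -> 0
  row 2 [0000010]: clauses=FTT -> 0
  row 3 [0000011]: clauses=FTT -> 0
  row 4 [0000100]: clauses=FTT -> 0
  (every remaining row is evaluated the same way; all 128 results are listed next)
Full result column, 8 rows per line (x1,x2,x3,x4 fixed per line; x5,x6,x7 runs 000..111 left to right):
  rows 0-7 [x1,x2,x3,x4=0000]: 00000000  (ones: 0)
  rows 8-15 [x1,x2,x3,x4=0001]: 00000000  (ones: 0)
  rows 16-23 [x1,x2,x3,x4=0010]: 11111111  (ones: 8)
  rows 24-31 [x1,x2,x3,x4=0011]: 11111111  (ones: 8)
  rows 32-39 [x1,x2,x3,x4=0100]: 00000000  (ones: 0)
  rows 40-47 [x1,x2,x3,x4=0101]: 00000000  (ones: 0)
  rows 48-55 [x1,x2,x3,x4=0110]: 01010101  (ones: 4)
  rows 56-63 [x1,x2,x3,x4=0111]: 01010101  (ones: 4)
  rows 64-71 [x1,x2,x3,x4=1000]: 11111111  (ones: 8)
  rows 72-79 [x1,x2,x3,x4=1001]: 11111111  (ones: 8)
  rows 80-87 [x1,x2,x3,x4=1010]: 00001111  (ones: 4)
  rows 88-95 [x1,x2,x3,x4=1011]: 00001111  (ones: 4)
  rows 96-103 [x1,x2,x3,x4=1100]: 01010101  (ones: 4)
  rows 104-111 [x1,x2,x3,x4=1101]: 01010101  (ones: 4)
  rows 112-119 [x1,x2,x3,x4=1110]: 00000101  (ones: 2)
  rows 120-127 [x1,x2,x3,x4=1111]: 00000101  (ones: 2)
Satisfying assignments = 0+0+8+8+0+0+4+4+8+8+4+4+4+4+2+2 = 60

60


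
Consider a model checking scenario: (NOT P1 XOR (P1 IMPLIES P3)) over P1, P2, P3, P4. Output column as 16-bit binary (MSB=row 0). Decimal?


Formula: (NOT P1 XOR (P1 IMPLIES P3)) over P1, P2, P3, P4 (16 rows)
Evaluate each row (bits = P1,P2,P3,P4, MSB first):
  row 0 [0000]: (NOT 0 XOR (0 IMPLIES 0)) -> 0
  row 1 [0001]: (NOT 0 XOR (0 IMPLIES 0)) -> 0
  row 2 [0010]: (NOT 0 XOR (0 IMPLIES 1)) -> 0
  row 3 [0011]: (NOT 0 XOR (0 IMPLIES 1)) -> 0
  row 4 [0100]: (NOT 0 XOR (0 IMPLIES 0)) -> 0
  row 5 [0101]: (NOT 0 XOR (0 IMPLIES 0)) -> 0
  row 6 [0110]: (NOT 0 XOR (0 IMPLIES 1)) -> 0
  row 7 [0111]: (NOT 0 XOR (0 IMPLIES 1)) -> 0
  row 8 [1000]: (NOT 1 XOR (1 IMPLIES 0)) -> 0
  row 9 [1001]: (NOT 1 XOR (1 IMPLIES 0)) -> 0
  row 10 [1010]: (NOT 1 XOR (1 IMPLIES 1)) -> 1
  row 11 [1011]: (NOT 1 XOR (1 IMPLIES 1)) -> 1
  row 12 [1100]: (NOT 1 XOR (1 IMPLIES 0)) -> 0
  row 13 [1101]: (NOT 1 XOR (1 IMPLIES 0)) -> 0
  row 14 [1110]: (NOT 1 XOR (1 IMPLIES 1)) -> 1
  row 15 [1111]: (NOT 1 XOR (1 IMPLIES 1)) -> 1
Full result column, 4 rows per line (P1,P2 fixed per line; P3,P4 runs 00..11 left to right):
  rows 0-3 [P1,P2=00]: 0000  = hex 0
  rows 4-7 [P1,P2=01]: 0000  = hex 0
  rows 8-11 [P1,P2=10]: 0011  = hex 3
  rows 12-15 [P1,P2=11]: 0011  = hex 3
Output column (row 0 .. row 15) = 0000000000110011
Output column grouped in 4s = 0000 0000 0011 0011 = 0x0033
Convert to decimal digit by digit (value = value*16 + digit):
  0 -> 0
  0*16 + 0 = 0
  0*16 + 3 = 3
  3*16 + 3 = 51
Decimal = 51

51


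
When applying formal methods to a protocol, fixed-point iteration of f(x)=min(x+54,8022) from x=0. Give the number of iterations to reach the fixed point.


Step 1: x=0, cap=8022, increment=54
Step 2: x grows by 54 each step until capped at 8022; fixed point is x=8022
Step 3: iterations = ceil(8022/54) = 149

149


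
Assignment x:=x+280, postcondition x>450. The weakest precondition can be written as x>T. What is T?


Formula: wp(x:=E, P) = P[E/x] (substitute E for x in postcondition)
Step 1: Postcondition: x>450
Step 2: Substitute x+280 for x: x+280>450
Step 3: Solve for x: x > 450-280 = 170

170


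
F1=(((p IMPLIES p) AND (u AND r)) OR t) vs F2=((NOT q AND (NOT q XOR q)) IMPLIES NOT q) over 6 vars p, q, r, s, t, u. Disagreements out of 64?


F1 = (((p IMPLIES p) AND (u AND r)) OR t)
F2 = ((NOT q AND (NOT q XOR q)) IMPLIES NOT q)
Evaluate both on each of 64 rows (bits = p,q,r,s,t,u):
  row 0 [000000]: F1=0 F2=1 (differ) -> 1
  row 1 [000001]: F1=0 F2=1 (differ) -> 1
  row 2 [000010]: F1=1 F2=1 -> 0
  row 3 [000011]: F1=1 F2=1 -> 0
  row 4 [000100]: F1=0 F2=1 (differ) -> 1
  (every remaining row is evaluated the same way; all 64 results are listed next)
Full result column, 8 rows per line (p,q,r fixed per line; s,t,u runs 000..111 left to right):
  rows 0-7 [p,q,r=000]: 11001100  (ones: 4)
  rows 8-15 [p,q,r=001]: 10001000  (ones: 2)
  rows 16-23 [p,q,r=010]: 11001100  (ones: 4)
  rows 24-31 [p,q,r=011]: 10001000  (ones: 2)
  rows 32-39 [p,q,r=100]: 11001100  (ones: 4)
  rows 40-47 [p,q,r=101]: 10001000  (ones: 2)
  rows 48-55 [p,q,r=110]: 11001100  (ones: 4)
  rows 56-63 [p,q,r=111]: 10001000  (ones: 2)
Disagreements = 4+2+4+2+4+2+4+2 = 24

24


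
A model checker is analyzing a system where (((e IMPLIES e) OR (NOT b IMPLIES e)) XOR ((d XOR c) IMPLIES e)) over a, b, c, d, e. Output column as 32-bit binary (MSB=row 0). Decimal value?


Formula: (((e IMPLIES e) OR (NOT b IMPLIES e)) XOR ((d XOR c) IMPLIES e)) over a, b, c, d, e (32 rows)
Evaluate each row (bits = a,b,c,d,e, MSB first):
  row 0 [00000]: (((0 IMPLIES 0) OR (NOT 0 IMPLIES 0)) XOR ((0 XOR 0) IMPLIES 0)) -> 0
  row 1 [00001]: (((1 IMPLIES 1) OR (NOT 0 IMPLIES 1)) XOR ((0 XOR 0) IMPLIES 1)) -> 0
  row 2 [00010]: (((0 IMPLIES 0) OR (NOT 0 IMPLIES 0)) XOR ((1 XOR 0) IMPLIES 0)) -> 1
  row 3 [00011]: (((1 IMPLIES 1) OR (NOT 0 IMPLIES 1)) XOR ((1 XOR 0) IMPLIES 1)) -> 0
  row 4 [00100]: (((0 IMPLIES 0) OR (NOT 0 IMPLIES 0)) XOR ((0 XOR 1) IMPLIES 0)) -> 1
  row 5 [00101]: (((1 IMPLIES 1) OR (NOT 0 IMPLIES 1)) XOR ((0 XOR 1) IMPLIES 1)) -> 0
  row 6 [00110]: (((0 IMPLIES 0) OR (NOT 0 IMPLIES 0)) XOR ((1 XOR 1) IMPLIES 0)) -> 0
  row 7 [00111]: (((1 IMPLIES 1) OR (NOT 0 IMPLIES 1)) XOR ((1 XOR 1) IMPLIES 1)) -> 0
  row 8 [01000]: (((0 IMPLIES 0) OR (NOT 1 IMPLIES 0)) XOR ((0 XOR 0) IMPLIES 0)) -> 0
  row 9 [01001]: (((1 IMPLIES 1) OR (NOT 1 IMPLIES 1)) XOR ((0 XOR 0) IMPLIES 1)) -> 0
  row 10 [01010]: (((0 IMPLIES 0) OR (NOT 1 IMPLIES 0)) XOR ((1 XOR 0) IMPLIES 0)) -> 1
  row 11 [01011]: (((1 IMPLIES 1) OR (NOT 1 IMPLIES 1)) XOR ((1 XOR 0) IMPLIES 1)) -> 0
  row 12 [01100]: (((0 IMPLIES 0) OR (NOT 1 IMPLIES 0)) XOR ((0 XOR 1) IMPLIES 0)) -> 1
  row 13 [01101]: (((1 IMPLIES 1) OR (NOT 1 IMPLIES 1)) XOR ((0 XOR 1) IMPLIES 1)) -> 0
  row 14 [01110]: (((0 IMPLIES 0) OR (NOT 1 IMPLIES 0)) XOR ((1 XOR 1) IMPLIES 0)) -> 0
  row 15 [01111]: (((1 IMPLIES 1) OR (NOT 1 IMPLIES 1)) XOR ((1 XOR 1) IMPLIES 1)) -> 0
  row 16 [10000]: (((0 IMPLIES 0) OR (NOT 0 IMPLIES 0)) XOR ((0 XOR 0) IMPLIES 0)) -> 0
  row 17 [10001]: (((1 IMPLIES 1) OR (NOT 0 IMPLIES 1)) XOR ((0 XOR 0) IMPLIES 1)) -> 0
  row 18 [10010]: (((0 IMPLIES 0) OR (NOT 0 IMPLIES 0)) XOR ((1 XOR 0) IMPLIES 0)) -> 1
  row 19 [10011]: (((1 IMPLIES 1) OR (NOT 0 IMPLIES 1)) XOR ((1 XOR 0) IMPLIES 1)) -> 0
  row 20 [10100]: (((0 IMPLIES 0) OR (NOT 0 IMPLIES 0)) XOR ((0 XOR 1) IMPLIES 0)) -> 1
  row 21 [10101]: (((1 IMPLIES 1) OR (NOT 0 IMPLIES 1)) XOR ((0 XOR 1) IMPLIES 1)) -> 0
  row 22 [10110]: (((0 IMPLIES 0) OR (NOT 0 IMPLIES 0)) XOR ((1 XOR 1) IMPLIES 0)) -> 0
  row 23 [10111]: (((1 IMPLIES 1) OR (NOT 0 IMPLIES 1)) XOR ((1 XOR 1) IMPLIES 1)) -> 0
  row 24 [11000]: (((0 IMPLIES 0) OR (NOT 1 IMPLIES 0)) XOR ((0 XOR 0) IMPLIES 0)) -> 0
  row 25 [11001]: (((1 IMPLIES 1) OR (NOT 1 IMPLIES 1)) XOR ((0 XOR 0) IMPLIES 1)) -> 0
  row 26 [11010]: (((0 IMPLIES 0) OR (NOT 1 IMPLIES 0)) XOR ((1 XOR 0) IMPLIES 0)) -> 1
  row 27 [11011]: (((1 IMPLIES 1) OR (NOT 1 IMPLIES 1)) XOR ((1 XOR 0) IMPLIES 1)) -> 0
  row 28 [11100]: (((0 IMPLIES 0) OR (NOT 1 IMPLIES 0)) XOR ((0 XOR 1) IMPLIES 0)) -> 1
  row 29 [11101]: (((1 IMPLIES 1) OR (NOT 1 IMPLIES 1)) XOR ((0 XOR 1) IMPLIES 1)) -> 0
  row 30 [11110]: (((0 IMPLIES 0) OR (NOT 1 IMPLIES 0)) XOR ((1 XOR 1) IMPLIES 0)) -> 0
  row 31 [11111]: (((1 IMPLIES 1) OR (NOT 1 IMPLIES 1)) XOR ((1 XOR 1) IMPLIES 1)) -> 0
Full result column, 4 rows per line (a,b,c fixed per line; d,e runs 00..11 left to right):
  rows 0-3 [a,b,c=000]: 0010  = hex 2
  rows 4-7 [a,b,c=001]: 1000  = hex 8
  rows 8-11 [a,b,c=010]: 0010  = hex 2
  rows 12-15 [a,b,c=011]: 1000  = hex 8
  rows 16-19 [a,b,c=100]: 0010  = hex 2
  rows 20-23 [a,b,c=101]: 1000  = hex 8
  rows 24-27 [a,b,c=110]: 0010  = hex 2
  rows 28-31 [a,b,c=111]: 1000  = hex 8
Output column (row 0 .. row 31) = 00101000001010000010100000101000
Output column grouped in 4s = 0010 1000 0010 1000 0010 1000 0010 1000 = 0x28282828
Convert to decimal digit by digit (value = value*16 + digit):
  2 -> 2
  2*16 + 8 = 40
  40*16 + 2 = 642
  642*16 + 8 = 10280
  10280*16 + 2 = 164482
  164482*16 + 8 = 2631720
  2631720*16 + 2 = 42107522
  42107522*16 + 8 = 673720360
Decimal = 673720360

673720360


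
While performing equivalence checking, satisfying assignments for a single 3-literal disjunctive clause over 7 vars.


Step 1: Total=2^7=128
Step 2: Unsat when all 3 false: 2^4=16
Step 3: Sat=128-16=112

112


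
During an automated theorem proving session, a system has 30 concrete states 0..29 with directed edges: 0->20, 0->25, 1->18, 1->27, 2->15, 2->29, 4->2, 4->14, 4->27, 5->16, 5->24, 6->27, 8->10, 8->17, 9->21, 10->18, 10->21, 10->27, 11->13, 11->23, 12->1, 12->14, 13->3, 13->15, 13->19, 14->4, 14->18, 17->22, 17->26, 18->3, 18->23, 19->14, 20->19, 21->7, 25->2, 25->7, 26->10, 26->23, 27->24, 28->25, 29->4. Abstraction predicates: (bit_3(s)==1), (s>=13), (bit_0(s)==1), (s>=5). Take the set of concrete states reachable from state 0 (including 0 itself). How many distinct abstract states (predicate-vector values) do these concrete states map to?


BFS from 0:
Concrete reachable: {0, 2, 3, 4, 7, 14, 15, 18, 19, 20, 23, 24, 25, 27, 29}
Abstract via predicates (bit_3(s)==1), (s>=13), (bit_0(s)==1), (s>=5):
  (0,0,0,0) <- {0, 2, 4}
  (0,0,1,0) <- {3}
  (0,0,1,1) <- {7}
  (0,1,0,1) <- {18, 20}
  (0,1,1,1) <- {19, 23}
  (1,1,0,1) <- {14, 24}
  (1,1,1,1) <- {15, 25, 27, 29}
Distinct abstract states = 7

7


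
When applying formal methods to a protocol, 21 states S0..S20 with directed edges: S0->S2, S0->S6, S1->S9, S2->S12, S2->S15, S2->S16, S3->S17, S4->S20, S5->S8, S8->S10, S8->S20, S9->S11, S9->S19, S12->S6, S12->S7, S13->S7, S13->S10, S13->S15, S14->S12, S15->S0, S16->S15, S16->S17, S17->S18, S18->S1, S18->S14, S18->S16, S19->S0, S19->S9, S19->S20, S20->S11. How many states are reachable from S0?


BFS from S0:
  layer 0: {S0}
  layer 1: {S2, S6}
  layer 2: {S12, S15, S16}
  layer 3: {S7, S17}
  layer 4: {S18}
  layer 5: {S1, S14}
  layer 6: {S9}
  layer 7: {S11, S19}
  layer 8: {S20}
Reachable set: {S0, S1, S2, S6, S7, S9, S11, S12, S14, S15, S16, S17, S18, S19, S20}
Count = 15

15


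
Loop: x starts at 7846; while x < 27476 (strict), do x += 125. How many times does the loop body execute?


Step 1: x goes from 7846 toward 27476 by 125; the body runs while x<27476, so iterations = ceil((bound-start)/step)
Step 2: Distance=19630
Step 3: ceil(19630/125)=158

158


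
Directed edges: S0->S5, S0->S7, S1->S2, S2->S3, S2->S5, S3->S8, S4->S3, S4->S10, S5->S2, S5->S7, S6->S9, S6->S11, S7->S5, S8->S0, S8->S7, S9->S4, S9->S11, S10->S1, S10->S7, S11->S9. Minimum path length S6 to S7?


BFS layer-by-layer from S6:
  dist 0: {S6}
  dist 1: {S9, S11}
  dist 2: {S4}
  dist 3: {S3, S10}
  dist 4: {S1, S7, S8}
  -> S7 reached at distance 4
Shortest path length = 4

4


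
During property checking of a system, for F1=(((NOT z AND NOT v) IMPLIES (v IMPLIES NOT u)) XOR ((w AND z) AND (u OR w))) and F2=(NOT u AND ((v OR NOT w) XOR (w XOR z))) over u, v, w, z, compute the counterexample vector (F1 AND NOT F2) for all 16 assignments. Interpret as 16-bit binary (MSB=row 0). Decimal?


F1 = (((NOT z AND NOT v) IMPLIES (v IMPLIES NOT u)) XOR ((w AND z) AND (u OR w)))
F2 = (NOT u AND ((v OR NOT w) XOR (w XOR z)))
Counterexample to F1=>F2 is where F1=1 and F2=0.
Evaluate each row (bits = u,v,w,z, MSB first):
  row 0 [0000]: F1=1 F2=1 -> F1&~F2 -> 0
  row 1 [0001]: F1=1 F2=0 -> F1&~F2 -> 1
  row 2 [0010]: F1=1 F2=1 -> F1&~F2 -> 0
  row 3 [0011]: F1=0 F2=0 -> F1&~F2 -> 0
  row 4 [0100]: F1=1 F2=1 -> F1&~F2 -> 0
  row 5 [0101]: F1=1 F2=0 -> F1&~F2 -> 1
  row 6 [0110]: F1=1 F2=0 -> F1&~F2 -> 1
  row 7 [0111]: F1=0 F2=1 -> F1&~F2 -> 0
  row 8 [1000]: F1=1 F2=0 -> F1&~F2 -> 1
  row 9 [1001]: F1=1 F2=0 -> F1&~F2 -> 1
  row 10 [1010]: F1=1 F2=0 -> F1&~F2 -> 1
  row 11 [1011]: F1=0 F2=0 -> F1&~F2 -> 0
  row 12 [1100]: F1=1 F2=0 -> F1&~F2 -> 1
  row 13 [1101]: F1=1 F2=0 -> F1&~F2 -> 1
  row 14 [1110]: F1=1 F2=0 -> F1&~F2 -> 1
  row 15 [1111]: F1=0 F2=0 -> F1&~F2 -> 0
Full result column, 4 rows per line (u,v fixed per line; w,z runs 00..11 left to right):
  rows 0-3 [u,v=00]: 0100  = hex 4
  rows 4-7 [u,v=01]: 0110  = hex 6
  rows 8-11 [u,v=10]: 1110  = hex E
  rows 12-15 [u,v=11]: 1110  = hex E
Counterexample vector (row 0 .. row 15) = 0100011011101110
Output column grouped in 4s = 0100 0110 1110 1110 = 0x46EE
Convert to decimal digit by digit (value = value*16 + digit):
  4 -> 4
  4*16 + 6 = 70
  70*16 + 14 (E) = 1134
  1134*16 + 14 (E) = 18158
Decimal = 18158

18158


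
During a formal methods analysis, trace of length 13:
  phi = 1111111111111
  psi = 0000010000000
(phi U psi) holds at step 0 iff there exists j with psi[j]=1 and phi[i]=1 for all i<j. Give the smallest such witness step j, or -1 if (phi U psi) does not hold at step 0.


(phi U psi) at 0: need smallest j with psi[j]=1 and phi[i]=1 for all i in [0,j).
Scan from step 0:
  step 0: phi=1, psi=0 -> continue
  step 1: phi=1, psi=0 -> continue
  step 2: phi=1, psi=0 -> continue
  step 3: phi=1, psi=0 -> continue
  step 5: psi=1 and phi held for [0,5) -> witness found
Witness step = 5

5


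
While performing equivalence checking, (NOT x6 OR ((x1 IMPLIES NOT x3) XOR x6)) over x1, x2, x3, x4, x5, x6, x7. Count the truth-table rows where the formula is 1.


Formula: (NOT x6 OR ((x1 IMPLIES NOT x3) XOR x6)) over 7 vars (128 rows)
Evaluate each row (x1, x2, x3, x4, x5, x6, x7 as bits, MSB first):
  row 0 [0000000]: (NOT 0 OR ((0 IMPLIES NOT 0) XOR 0)) -> 1
  row 1 [0000001]: (NOT 0 OR ((0 IMPLIES NOT 0) XOR 0)) -> 1
  row 2 [0000010]: (NOT 1 OR ((0 IMPLIES NOT 0) XOR 1)) -> 0
  row 3 [0000011]: (NOT 1 OR ((0 IMPLIES NOT 0) XOR 1)) -> 0
  row 4 [0000100]: (NOT 0 OR ((0 IMPLIES NOT 0) XOR 0)) -> 1
  (every remaining row is evaluated the same way; all 128 results are listed next)
Full result column, 8 rows per line (x1,x2,x3,x4 fixed per line; x5,x6,x7 runs 000..111 left to right):
  rows 0-7 [x1,x2,x3,x4=0000]: 11001100  (ones: 4)
  rows 8-15 [x1,x2,x3,x4=0001]: 11001100  (ones: 4)
  rows 16-23 [x1,x2,x3,x4=0010]: 11001100  (ones: 4)
  rows 24-31 [x1,x2,x3,x4=0011]: 11001100  (ones: 4)
  rows 32-39 [x1,x2,x3,x4=0100]: 11001100  (ones: 4)
  rows 40-47 [x1,x2,x3,x4=0101]: 11001100  (ones: 4)
  rows 48-55 [x1,x2,x3,x4=0110]: 11001100  (ones: 4)
  rows 56-63 [x1,x2,x3,x4=0111]: 11001100  (ones: 4)
  rows 64-71 [x1,x2,x3,x4=1000]: 11001100  (ones: 4)
  rows 72-79 [x1,x2,x3,x4=1001]: 11001100  (ones: 4)
  rows 80-87 [x1,x2,x3,x4=1010]: 11111111  (ones: 8)
  rows 88-95 [x1,x2,x3,x4=1011]: 11111111  (ones: 8)
  rows 96-103 [x1,x2,x3,x4=1100]: 11001100  (ones: 4)
  rows 104-111 [x1,x2,x3,x4=1101]: 11001100  (ones: 4)
  rows 112-119 [x1,x2,x3,x4=1110]: 11111111  (ones: 8)
  rows 120-127 [x1,x2,x3,x4=1111]: 11111111  (ones: 8)
Count of 1-rows = 4+4+4+4+4+4+4+4+4+4+8+8+4+4+8+8 = 80

80


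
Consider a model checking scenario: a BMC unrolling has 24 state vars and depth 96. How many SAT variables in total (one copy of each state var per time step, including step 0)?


BMC unrolls to depth k, creating one copy of each state var for steps 0..k.
Step count = 96 + 1 = 97 (steps 0 through 96)
Vars per step = 24
Total = 24 * 97 = 2328

2328


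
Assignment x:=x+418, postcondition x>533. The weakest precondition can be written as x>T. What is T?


Formula: wp(x:=E, P) = P[E/x] (substitute E for x in postcondition)
Step 1: Postcondition: x>533
Step 2: Substitute x+418 for x: x+418>533
Step 3: Solve for x: x > 533-418 = 115

115


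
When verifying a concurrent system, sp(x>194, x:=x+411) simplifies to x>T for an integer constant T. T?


Formula: sp(P, x:=E) = exists old_x. (x = E[old_x/x]) AND P[old_x/x] (old_x is the value of x before the assignment; eliminate old_x by solving x = E[old_x/x] for old_x)
Step 1: Precondition P: x>194, i.e. old_x > 194
Step 2: Assignment gives x = old_x + 411, so old_x = x - 411
Step 3: Substitute into P: x - 411 > 194
Step 4: Simplify: x > 194+411 = 605

605


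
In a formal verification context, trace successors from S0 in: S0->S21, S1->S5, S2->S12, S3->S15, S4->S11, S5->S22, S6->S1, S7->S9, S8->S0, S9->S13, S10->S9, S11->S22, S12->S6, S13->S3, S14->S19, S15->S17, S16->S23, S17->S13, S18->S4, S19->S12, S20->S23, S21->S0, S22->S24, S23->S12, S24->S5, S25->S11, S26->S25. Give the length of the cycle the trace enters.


Trace from S0 until a state repeats:
  S0 -> S21 -> S0
S0 first seen at step 0, revisited at step 2.
Cycle length = 2 - 0 = 2

2


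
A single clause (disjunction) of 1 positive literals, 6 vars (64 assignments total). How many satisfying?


Step 1: Total=2^6=64
Step 2: Unsat when all 1 false: 2^5=32
Step 3: Sat=64-32=32

32


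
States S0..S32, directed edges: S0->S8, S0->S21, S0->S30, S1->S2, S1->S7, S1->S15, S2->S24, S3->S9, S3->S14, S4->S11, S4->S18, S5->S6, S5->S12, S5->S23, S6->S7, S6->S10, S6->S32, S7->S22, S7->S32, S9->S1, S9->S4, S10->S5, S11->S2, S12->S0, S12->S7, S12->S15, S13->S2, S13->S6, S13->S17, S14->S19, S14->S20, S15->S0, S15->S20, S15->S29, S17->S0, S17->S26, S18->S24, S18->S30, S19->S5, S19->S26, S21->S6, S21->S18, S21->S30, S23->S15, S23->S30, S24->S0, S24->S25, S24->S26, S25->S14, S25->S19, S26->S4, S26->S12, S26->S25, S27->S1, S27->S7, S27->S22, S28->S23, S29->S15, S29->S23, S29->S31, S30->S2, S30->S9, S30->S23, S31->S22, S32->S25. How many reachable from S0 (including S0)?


BFS from S0:
  layer 0: {S0}
  layer 1: {S8, S21, S30}
  layer 2: {S2, S6, S9, S18, S23}
  layer 3: {S1, S4, S7, S10, S15, S24, S32}
  layer 4: {S5, S11, S20, S22, S25, S26, S29}
  layer 5: {S12, S14, S19, S31}
Reachable set: {S0, S1, S2, S4, S5, S6, S7, S8, S9, S10, S11, S12, S14, S15, S18, S19, S20, S21, S22, S23, S24, S25, S26, S29, S30, S31, S32}
Count = 27

27


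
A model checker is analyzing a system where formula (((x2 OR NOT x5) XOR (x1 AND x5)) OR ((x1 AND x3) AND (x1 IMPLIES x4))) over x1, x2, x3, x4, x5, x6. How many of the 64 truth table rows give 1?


Formula: (((x2 OR NOT x5) XOR (x1 AND x5)) OR ((x1 AND x3) AND (x1 IMPLIES x4))) over 6 vars (64 rows)
Evaluate each row (x1, x2, x3, x4, x5, x6 as bits, MSB first):
  row 0 [000000]: (((0 OR NOT 0) XOR (0 AND 0)) OR ((0 AND 0) AND (0 IMPLIES 0))) -> 1
  row 1 [000001]: (((0 OR NOT 0) XOR (0 AND 0)) OR ((0 AND 0) AND (0 IMPLIES 0))) -> 1
  row 2 [000010]: (((0 OR NOT 1) XOR (0 AND 1)) OR ((0 AND 0) AND (0 IMPLIES 0))) -> 0
  row 3 [000011]: (((0 OR NOT 1) XOR (0 AND 1)) OR ((0 AND 0) AND (0 IMPLIES 0))) -> 0
  row 4 [000100]: (((0 OR NOT 0) XOR (0 AND 0)) OR ((0 AND 0) AND (0 IMPLIES 1))) -> 1
  (every remaining row is evaluated the same way; all 64 results are listed next)
Full result column, 8 rows per line (x1,x2,x3 fixed per line; x4,x5,x6 runs 000..111 left to right):
  rows 0-7 [x1,x2,x3=000]: 11001100  (ones: 4)
  rows 8-15 [x1,x2,x3=001]: 11001100  (ones: 4)
  rows 16-23 [x1,x2,x3=010]: 11111111  (ones: 8)
  rows 24-31 [x1,x2,x3=011]: 11111111  (ones: 8)
  rows 32-39 [x1,x2,x3=100]: 11111111  (ones: 8)
  rows 40-47 [x1,x2,x3=101]: 11111111  (ones: 8)
  rows 48-55 [x1,x2,x3=110]: 11001100  (ones: 4)
  rows 56-63 [x1,x2,x3=111]: 11001111  (ones: 6)
Count of 1-rows = 4+4+8+8+8+8+4+6 = 50

50


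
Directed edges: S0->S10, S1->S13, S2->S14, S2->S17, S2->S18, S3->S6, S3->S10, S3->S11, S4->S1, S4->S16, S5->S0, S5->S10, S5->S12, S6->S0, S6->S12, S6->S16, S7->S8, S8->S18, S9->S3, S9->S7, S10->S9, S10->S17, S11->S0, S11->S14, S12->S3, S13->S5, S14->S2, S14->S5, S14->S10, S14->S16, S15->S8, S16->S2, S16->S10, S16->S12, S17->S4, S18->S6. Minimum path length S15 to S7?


BFS layer-by-layer from S15:
  dist 0: {S15}
  dist 1: {S8}
  dist 2: {S18}
  dist 3: {S6}
  dist 4: {S0, S12, S16}
  dist 5: {S2, S3, S10}
  dist 6: {S9, S11, S14, S17}
  dist 7: {S4, S5, S7}
  -> S7 reached at distance 7
Shortest path length = 7

7


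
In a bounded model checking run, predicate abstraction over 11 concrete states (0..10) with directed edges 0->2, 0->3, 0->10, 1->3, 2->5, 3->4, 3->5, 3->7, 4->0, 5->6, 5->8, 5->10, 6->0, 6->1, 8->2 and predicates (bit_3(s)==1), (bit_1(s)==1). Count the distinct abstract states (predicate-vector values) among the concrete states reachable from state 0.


BFS from 0:
Concrete reachable: {0, 1, 2, 3, 4, 5, 6, 7, 8, 10}
Abstract via predicates (bit_3(s)==1), (bit_1(s)==1):
  (0,0) <- {0, 1, 4, 5}
  (0,1) <- {2, 3, 6, 7}
  (1,0) <- {8}
  (1,1) <- {10}
Distinct abstract states = 4

4


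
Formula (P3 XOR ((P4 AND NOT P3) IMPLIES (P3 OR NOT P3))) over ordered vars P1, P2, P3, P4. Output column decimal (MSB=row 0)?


Formula: (P3 XOR ((P4 AND NOT P3) IMPLIES (P3 OR NOT P3))) over P1, P2, P3, P4 (16 rows)
Evaluate each row (bits = P1,P2,P3,P4, MSB first):
  row 0 [0000]: (0 XOR ((0 AND NOT 0) IMPLIES (0 OR NOT 0))) -> 1
  row 1 [0001]: (0 XOR ((1 AND NOT 0) IMPLIES (0 OR NOT 0))) -> 1
  row 2 [0010]: (1 XOR ((0 AND NOT 1) IMPLIES (1 OR NOT 1))) -> 0
  row 3 [0011]: (1 XOR ((1 AND NOT 1) IMPLIES (1 OR NOT 1))) -> 0
  row 4 [0100]: (0 XOR ((0 AND NOT 0) IMPLIES (0 OR NOT 0))) -> 1
  row 5 [0101]: (0 XOR ((1 AND NOT 0) IMPLIES (0 OR NOT 0))) -> 1
  row 6 [0110]: (1 XOR ((0 AND NOT 1) IMPLIES (1 OR NOT 1))) -> 0
  row 7 [0111]: (1 XOR ((1 AND NOT 1) IMPLIES (1 OR NOT 1))) -> 0
  row 8 [1000]: (0 XOR ((0 AND NOT 0) IMPLIES (0 OR NOT 0))) -> 1
  row 9 [1001]: (0 XOR ((1 AND NOT 0) IMPLIES (0 OR NOT 0))) -> 1
  row 10 [1010]: (1 XOR ((0 AND NOT 1) IMPLIES (1 OR NOT 1))) -> 0
  row 11 [1011]: (1 XOR ((1 AND NOT 1) IMPLIES (1 OR NOT 1))) -> 0
  row 12 [1100]: (0 XOR ((0 AND NOT 0) IMPLIES (0 OR NOT 0))) -> 1
  row 13 [1101]: (0 XOR ((1 AND NOT 0) IMPLIES (0 OR NOT 0))) -> 1
  row 14 [1110]: (1 XOR ((0 AND NOT 1) IMPLIES (1 OR NOT 1))) -> 0
  row 15 [1111]: (1 XOR ((1 AND NOT 1) IMPLIES (1 OR NOT 1))) -> 0
Full result column, 4 rows per line (P1,P2 fixed per line; P3,P4 runs 00..11 left to right):
  rows 0-3 [P1,P2=00]: 1100  = hex C
  rows 4-7 [P1,P2=01]: 1100  = hex C
  rows 8-11 [P1,P2=10]: 1100  = hex C
  rows 12-15 [P1,P2=11]: 1100  = hex C
Output column (row 0 .. row 15) = 1100110011001100
Output column grouped in 4s = 1100 1100 1100 1100 = 0xCCCC
Convert to decimal digit by digit (value = value*16 + digit):
  C -> 12
  12*16 + 12 (C) = 204
  204*16 + 12 (C) = 3276
  3276*16 + 12 (C) = 52428
Decimal = 52428

52428


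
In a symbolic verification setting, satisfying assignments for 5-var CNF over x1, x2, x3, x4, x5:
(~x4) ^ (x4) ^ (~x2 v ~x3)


CNF with 3 clauses over 5 vars (32 assignments).
An assignment satisfies CNF iff every clause has >=1 true literal.
Check each row (bits = x1,x2,x3,x4,x5; clause T/F shown):
  row 0 [00000]: clauses=TFT -> 0
  row 1 [00001]: clauses=TFT -> 0
  row 2 [00010]: clauses=FTT -> 0
  row 3 [00011]: clauses=FTT -> 0
  row 4 [00100]: clauses=TFT -> 0
  row 5 [00101]: clauses=TFT -> 0
  row 6 [00110]: clauses=FTT -> 0
  row 7 [00111]: clauses=FTT -> 0
  row 8 [01000]: clauses=TFT -> 0
  row 9 [01001]: clauses=TFT -> 0
  row 10 [01010]: clauses=FTT -> 0
  row 11 [01011]: clauses=FTT -> 0
  row 12 [01100]: clauses=TFF -> 0
  row 13 [01101]: clauses=TFF -> 0
  row 14 [01110]: clauses=FTF -> 0
  row 15 [01111]: clauses=FTF -> 0
  row 16 [10000]: clauses=TFT -> 0
  row 17 [10001]: clauses=TFT -> 0
  row 18 [10010]: clauses=FTT -> 0
  row 19 [10011]: clauses=FTT -> 0
  row 20 [10100]: clauses=TFT -> 0
  row 21 [10101]: clauses=TFT -> 0
  row 22 [10110]: clauses=FTT -> 0
  row 23 [10111]: clauses=FTT -> 0
  row 24 [11000]: clauses=TFT -> 0
  row 25 [11001]: clauses=TFT -> 0
  row 26 [11010]: clauses=FTT -> 0
  row 27 [11011]: clauses=FTT -> 0
  row 28 [11100]: clauses=TFF -> 0
  row 29 [11101]: clauses=TFF -> 0
  row 30 [11110]: clauses=FTF -> 0
  row 31 [11111]: clauses=FTF -> 0
Full result column, 8 rows per line (x1,x2 fixed per line; x3,x4,x5 runs 000..111 left to right):
  rows 0-7 [x1,x2=00]: 00000000  (ones: 0)
  rows 8-15 [x1,x2=01]: 00000000  (ones: 0)
  rows 16-23 [x1,x2=10]: 00000000  (ones: 0)
  rows 24-31 [x1,x2=11]: 00000000  (ones: 0)
Satisfying assignments = 0+0+0+0 = 0

0


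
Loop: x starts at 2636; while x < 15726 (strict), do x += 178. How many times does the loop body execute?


Step 1: x goes from 2636 toward 15726 by 178; the body runs while x<15726, so iterations = ceil((bound-start)/step)
Step 2: Distance=13090
Step 3: ceil(13090/178)=74

74


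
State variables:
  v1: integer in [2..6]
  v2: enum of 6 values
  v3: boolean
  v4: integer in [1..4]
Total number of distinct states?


State space = product of domain sizes of all variables.
Domain sizes:
  v1 (integer in [2..6]): 5
  v2 (enum of 6 values): 6
  v3 (boolean): 2
  v4 (integer in [1..4]): 4
Product = 5 * 6 * 2 * 4 = 240

240


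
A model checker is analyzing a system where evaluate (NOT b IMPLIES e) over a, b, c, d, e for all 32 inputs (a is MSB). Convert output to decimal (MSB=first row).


Formula: (NOT b IMPLIES e) over a, b, c, d, e (32 rows)
Evaluate each row (bits = a,b,c,d,e, MSB first):
  row 0 [00000]: (NOT 0 IMPLIES 0) -> 0
  row 1 [00001]: (NOT 0 IMPLIES 1) -> 1
  row 2 [00010]: (NOT 0 IMPLIES 0) -> 0
  row 3 [00011]: (NOT 0 IMPLIES 1) -> 1
  row 4 [00100]: (NOT 0 IMPLIES 0) -> 0
  row 5 [00101]: (NOT 0 IMPLIES 1) -> 1
  row 6 [00110]: (NOT 0 IMPLIES 0) -> 0
  row 7 [00111]: (NOT 0 IMPLIES 1) -> 1
  row 8 [01000]: (NOT 1 IMPLIES 0) -> 1
  row 9 [01001]: (NOT 1 IMPLIES 1) -> 1
  row 10 [01010]: (NOT 1 IMPLIES 0) -> 1
  row 11 [01011]: (NOT 1 IMPLIES 1) -> 1
  row 12 [01100]: (NOT 1 IMPLIES 0) -> 1
  row 13 [01101]: (NOT 1 IMPLIES 1) -> 1
  row 14 [01110]: (NOT 1 IMPLIES 0) -> 1
  row 15 [01111]: (NOT 1 IMPLIES 1) -> 1
  row 16 [10000]: (NOT 0 IMPLIES 0) -> 0
  row 17 [10001]: (NOT 0 IMPLIES 1) -> 1
  row 18 [10010]: (NOT 0 IMPLIES 0) -> 0
  row 19 [10011]: (NOT 0 IMPLIES 1) -> 1
  row 20 [10100]: (NOT 0 IMPLIES 0) -> 0
  row 21 [10101]: (NOT 0 IMPLIES 1) -> 1
  row 22 [10110]: (NOT 0 IMPLIES 0) -> 0
  row 23 [10111]: (NOT 0 IMPLIES 1) -> 1
  row 24 [11000]: (NOT 1 IMPLIES 0) -> 1
  row 25 [11001]: (NOT 1 IMPLIES 1) -> 1
  row 26 [11010]: (NOT 1 IMPLIES 0) -> 1
  row 27 [11011]: (NOT 1 IMPLIES 1) -> 1
  row 28 [11100]: (NOT 1 IMPLIES 0) -> 1
  row 29 [11101]: (NOT 1 IMPLIES 1) -> 1
  row 30 [11110]: (NOT 1 IMPLIES 0) -> 1
  row 31 [11111]: (NOT 1 IMPLIES 1) -> 1
Full result column, 4 rows per line (a,b,c fixed per line; d,e runs 00..11 left to right):
  rows 0-3 [a,b,c=000]: 0101  = hex 5
  rows 4-7 [a,b,c=001]: 0101  = hex 5
  rows 8-11 [a,b,c=010]: 1111  = hex F
  rows 12-15 [a,b,c=011]: 1111  = hex F
  rows 16-19 [a,b,c=100]: 0101  = hex 5
  rows 20-23 [a,b,c=101]: 0101  = hex 5
  rows 24-27 [a,b,c=110]: 1111  = hex F
  rows 28-31 [a,b,c=111]: 1111  = hex F
Output column (row 0 .. row 31) = 01010101111111110101010111111111
Output column grouped in 4s = 0101 0101 1111 1111 0101 0101 1111 1111 = 0x55FF55FF
Convert to decimal digit by digit (value = value*16 + digit):
  5 -> 5
  5*16 + 5 = 85
  85*16 + 15 (F) = 1375
  1375*16 + 15 (F) = 22015
  22015*16 + 5 = 352245
  352245*16 + 5 = 5635925
  5635925*16 + 15 (F) = 90174815
  90174815*16 + 15 (F) = 1442797055
Decimal = 1442797055

1442797055


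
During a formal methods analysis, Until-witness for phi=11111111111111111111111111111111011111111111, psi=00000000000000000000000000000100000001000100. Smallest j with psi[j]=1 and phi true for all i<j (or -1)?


(phi U psi) at 0: need smallest j with psi[j]=1 and phi[i]=1 for all i in [0,j).
Scan from step 0:
  step 0: phi=1, psi=0 -> continue
  step 1: phi=1, psi=0 -> continue
  step 2: phi=1, psi=0 -> continue
  step 3: phi=1, psi=0 -> continue
  step 29: psi=1 and phi held for [0,29) -> witness found
Witness step = 29

29


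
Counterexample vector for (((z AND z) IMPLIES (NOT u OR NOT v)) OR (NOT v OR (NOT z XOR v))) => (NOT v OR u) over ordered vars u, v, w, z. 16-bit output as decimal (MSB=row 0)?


F1 = (((z AND z) IMPLIES (NOT u OR NOT v)) OR (NOT v OR (NOT z XOR v)))
F2 = (NOT v OR u)
Counterexample to F1=>F2 is where F1=1 and F2=0.
Evaluate each row (bits = u,v,w,z, MSB first):
  row 0 [0000]: F1=1 F2=1 -> F1&~F2 -> 0
  row 1 [0001]: F1=1 F2=1 -> F1&~F2 -> 0
  row 2 [0010]: F1=1 F2=1 -> F1&~F2 -> 0
  row 3 [0011]: F1=1 F2=1 -> F1&~F2 -> 0
  row 4 [0100]: F1=1 F2=0 -> F1&~F2 -> 1
  row 5 [0101]: F1=1 F2=0 -> F1&~F2 -> 1
  row 6 [0110]: F1=1 F2=0 -> F1&~F2 -> 1
  row 7 [0111]: F1=1 F2=0 -> F1&~F2 -> 1
  row 8 [1000]: F1=1 F2=1 -> F1&~F2 -> 0
  row 9 [1001]: F1=1 F2=1 -> F1&~F2 -> 0
  row 10 [1010]: F1=1 F2=1 -> F1&~F2 -> 0
  row 11 [1011]: F1=1 F2=1 -> F1&~F2 -> 0
  row 12 [1100]: F1=1 F2=1 -> F1&~F2 -> 0
  row 13 [1101]: F1=1 F2=1 -> F1&~F2 -> 0
  row 14 [1110]: F1=1 F2=1 -> F1&~F2 -> 0
  row 15 [1111]: F1=1 F2=1 -> F1&~F2 -> 0
Full result column, 4 rows per line (u,v fixed per line; w,z runs 00..11 left to right):
  rows 0-3 [u,v=00]: 0000  = hex 0
  rows 4-7 [u,v=01]: 1111  = hex F
  rows 8-11 [u,v=10]: 0000  = hex 0
  rows 12-15 [u,v=11]: 0000  = hex 0
Counterexample vector (row 0 .. row 15) = 0000111100000000
Output column grouped in 4s = 0000 1111 0000 0000 = 0x0F00
Convert to decimal digit by digit (value = value*16 + digit):
  0 -> 0
  0*16 + 15 (F) = 15
  15*16 + 0 = 240
  240*16 + 0 = 3840
Decimal = 3840

3840


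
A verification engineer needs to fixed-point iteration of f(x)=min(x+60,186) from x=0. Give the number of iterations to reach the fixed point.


Step 1: x=0, cap=186, increment=60
Step 2: x grows by 60 each step until capped at 186; fixed point is x=186
Step 3: iterations = ceil(186/60) = 4

4


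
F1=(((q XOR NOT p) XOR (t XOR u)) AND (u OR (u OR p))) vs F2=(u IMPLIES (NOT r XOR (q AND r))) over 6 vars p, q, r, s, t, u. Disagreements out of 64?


F1 = (((q XOR NOT p) XOR (t XOR u)) AND (u OR (u OR p)))
F2 = (u IMPLIES (NOT r XOR (q AND r)))
Evaluate both on each of 64 rows (bits = p,q,r,s,t,u):
  row 0 [000000]: F1=0 F2=1 (differ) -> 1
  row 1 [000001]: F1=0 F2=1 (differ) -> 1
  row 2 [000010]: F1=0 F2=1 (differ) -> 1
  row 3 [000011]: F1=1 F2=1 -> 0
  row 4 [000100]: F1=0 F2=1 (differ) -> 1
  (every remaining row is evaluated the same way; all 64 results are listed next)
Full result column, 8 rows per line (p,q,r fixed per line; s,t,u runs 000..111 left to right):
  rows 0-7 [p,q,r=000]: 11101110  (ones: 6)
  rows 8-15 [p,q,r=001]: 10111011  (ones: 6)
  rows 16-23 [p,q,r=010]: 10111011  (ones: 6)
  rows 24-31 [p,q,r=011]: 10111011  (ones: 6)
  rows 32-39 [p,q,r=100]: 10011001  (ones: 4)
  rows 40-47 [p,q,r=101]: 11001100  (ones: 4)
  rows 48-55 [p,q,r=110]: 01100110  (ones: 4)
  rows 56-63 [p,q,r=111]: 01100110  (ones: 4)
Disagreements = 6+6+6+6+4+4+4+4 = 40

40


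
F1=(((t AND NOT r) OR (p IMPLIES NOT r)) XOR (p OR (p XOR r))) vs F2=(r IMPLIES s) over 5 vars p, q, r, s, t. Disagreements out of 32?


F1 = (((t AND NOT r) OR (p IMPLIES NOT r)) XOR (p OR (p XOR r)))
F2 = (r IMPLIES s)
Evaluate both on each of 32 rows (bits = p,q,r,s,t):
  row 0 [00000]: F1=1 F2=1 -> 0
  row 1 [00001]: F1=1 F2=1 -> 0
  row 2 [00010]: F1=1 F2=1 -> 0
  row 3 [00011]: F1=1 F2=1 -> 0
  row 4 [00100]: F1=0 F2=0 -> 0
  row 5 [00101]: F1=0 F2=0 -> 0
  row 6 [00110]: F1=0 F2=1 (differ) -> 1
  row 7 [00111]: F1=0 F2=1 (differ) -> 1
  row 8 [01000]: F1=1 F2=1 -> 0
  row 9 [01001]: F1=1 F2=1 -> 0
  row 10 [01010]: F1=1 F2=1 -> 0
  row 11 [01011]: F1=1 F2=1 -> 0
  row 12 [01100]: F1=0 F2=0 -> 0
  row 13 [01101]: F1=0 F2=0 -> 0
  row 14 [01110]: F1=0 F2=1 (differ) -> 1
  row 15 [01111]: F1=0 F2=1 (differ) -> 1
  row 16 [10000]: F1=0 F2=1 (differ) -> 1
  row 17 [10001]: F1=0 F2=1 (differ) -> 1
  row 18 [10010]: F1=0 F2=1 (differ) -> 1
  row 19 [10011]: F1=0 F2=1 (differ) -> 1
  row 20 [10100]: F1=1 F2=0 (differ) -> 1
  row 21 [10101]: F1=1 F2=0 (differ) -> 1
  row 22 [10110]: F1=1 F2=1 -> 0
  row 23 [10111]: F1=1 F2=1 -> 0
  row 24 [11000]: F1=0 F2=1 (differ) -> 1
  row 25 [11001]: F1=0 F2=1 (differ) -> 1
  row 26 [11010]: F1=0 F2=1 (differ) -> 1
  row 27 [11011]: F1=0 F2=1 (differ) -> 1
  row 28 [11100]: F1=1 F2=0 (differ) -> 1
  row 29 [11101]: F1=1 F2=0 (differ) -> 1
  row 30 [11110]: F1=1 F2=1 -> 0
  row 31 [11111]: F1=1 F2=1 -> 0
Full result column, 8 rows per line (p,q fixed per line; r,s,t runs 000..111 left to right):
  rows 0-7 [p,q=00]: 00000011  (ones: 2)
  rows 8-15 [p,q=01]: 00000011  (ones: 2)
  rows 16-23 [p,q=10]: 11111100  (ones: 6)
  rows 24-31 [p,q=11]: 11111100  (ones: 6)
Disagreements = 2+2+6+6 = 16

16


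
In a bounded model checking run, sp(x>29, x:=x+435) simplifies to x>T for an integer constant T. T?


Formula: sp(P, x:=E) = exists old_x. (x = E[old_x/x]) AND P[old_x/x] (old_x is the value of x before the assignment; eliminate old_x by solving x = E[old_x/x] for old_x)
Step 1: Precondition P: x>29, i.e. old_x > 29
Step 2: Assignment gives x = old_x + 435, so old_x = x - 435
Step 3: Substitute into P: x - 435 > 29
Step 4: Simplify: x > 29+435 = 464

464


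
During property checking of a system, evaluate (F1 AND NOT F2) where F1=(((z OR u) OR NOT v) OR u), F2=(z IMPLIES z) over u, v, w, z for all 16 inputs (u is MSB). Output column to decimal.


F1 = (((z OR u) OR NOT v) OR u)
F2 = (z IMPLIES z)
Counterexample to F1=>F2 is where F1=1 and F2=0.
Evaluate each row (bits = u,v,w,z, MSB first):
  row 0 [0000]: F1=1 F2=1 -> F1&~F2 -> 0
  row 1 [0001]: F1=1 F2=1 -> F1&~F2 -> 0
  row 2 [0010]: F1=1 F2=1 -> F1&~F2 -> 0
  row 3 [0011]: F1=1 F2=1 -> F1&~F2 -> 0
  row 4 [0100]: F1=0 F2=1 -> F1&~F2 -> 0
  row 5 [0101]: F1=1 F2=1 -> F1&~F2 -> 0
  row 6 [0110]: F1=0 F2=1 -> F1&~F2 -> 0
  row 7 [0111]: F1=1 F2=1 -> F1&~F2 -> 0
  row 8 [1000]: F1=1 F2=1 -> F1&~F2 -> 0
  row 9 [1001]: F1=1 F2=1 -> F1&~F2 -> 0
  row 10 [1010]: F1=1 F2=1 -> F1&~F2 -> 0
  row 11 [1011]: F1=1 F2=1 -> F1&~F2 -> 0
  row 12 [1100]: F1=1 F2=1 -> F1&~F2 -> 0
  row 13 [1101]: F1=1 F2=1 -> F1&~F2 -> 0
  row 14 [1110]: F1=1 F2=1 -> F1&~F2 -> 0
  row 15 [1111]: F1=1 F2=1 -> F1&~F2 -> 0
Full result column, 4 rows per line (u,v fixed per line; w,z runs 00..11 left to right):
  rows 0-3 [u,v=00]: 0000  = hex 0
  rows 4-7 [u,v=01]: 0000  = hex 0
  rows 8-11 [u,v=10]: 0000  = hex 0
  rows 12-15 [u,v=11]: 0000  = hex 0
Counterexample vector (row 0 .. row 15) = 0000000000000000
Output column grouped in 4s = 0000 0000 0000 0000 = 0x0000
Convert to decimal digit by digit (value = value*16 + digit):
  0 -> 0
  0*16 + 0 = 0
  0*16 + 0 = 0
  0*16 + 0 = 0
Decimal = 0

0
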